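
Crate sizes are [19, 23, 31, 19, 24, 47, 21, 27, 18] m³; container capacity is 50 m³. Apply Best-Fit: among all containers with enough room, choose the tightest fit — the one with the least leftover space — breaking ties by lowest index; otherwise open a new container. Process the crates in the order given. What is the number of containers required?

container 1: place 19 m³, 31 m³ left
container 1: place 23 m³, 8 m³ left
container 2: place 31 m³, 19 m³ left
container 2: place 19 m³, 0 m³ left
container 3: place 24 m³, 26 m³ left
container 4: place 47 m³, 3 m³ left
container 3: place 21 m³, 5 m³ left
container 5: place 27 m³, 23 m³ left
container 5: place 18 m³, 5 m³ left

5 containers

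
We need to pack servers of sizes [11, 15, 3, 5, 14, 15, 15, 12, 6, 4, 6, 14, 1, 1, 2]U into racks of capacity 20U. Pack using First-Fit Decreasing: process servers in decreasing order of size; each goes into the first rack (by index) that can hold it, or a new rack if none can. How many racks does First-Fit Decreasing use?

Sorted descending: 15, 15, 15, 14, 14, 12, 11, 6, 6, 5, 4, 3, 2, 1, 1.
15U → rack 1 (remaining 5U)
15U → rack 2 (remaining 5U)
15U → rack 3 (remaining 5U)
14U → rack 4 (remaining 6U)
14U → rack 5 (remaining 6U)
12U → rack 6 (remaining 8U)
11U → rack 7 (remaining 9U)
6U → rack 4 (remaining 0U)
6U → rack 5 (remaining 0U)
5U → rack 1 (remaining 0U)
4U → rack 2 (remaining 1U)
3U → rack 3 (remaining 2U)
2U → rack 3 (remaining 0U)
1U → rack 2 (remaining 0U)
1U → rack 6 (remaining 7U)

7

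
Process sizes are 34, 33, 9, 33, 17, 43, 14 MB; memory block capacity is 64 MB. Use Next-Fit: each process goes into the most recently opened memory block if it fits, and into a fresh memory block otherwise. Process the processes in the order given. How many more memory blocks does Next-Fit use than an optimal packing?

Next-Fit: [34] [33,9] [33,17] [43,14] → 4 memory blocks.
4 processes exceed 32 MB (half the capacity), and no two of those can share a memory block, so at least 4 memory blocks are needed.
So 4 is already optimal.

0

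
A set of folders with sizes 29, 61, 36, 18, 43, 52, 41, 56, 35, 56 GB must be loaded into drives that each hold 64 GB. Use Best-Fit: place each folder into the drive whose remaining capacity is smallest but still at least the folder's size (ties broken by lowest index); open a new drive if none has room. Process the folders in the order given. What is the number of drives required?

8 drives

Put 29 GB in drive 1; 35 GB remain.
Put 61 GB in drive 2; 3 GB remain.
Put 36 GB in drive 3; 28 GB remain.
Put 18 GB in drive 3; 10 GB remain.
Put 43 GB in drive 4; 21 GB remain.
Put 52 GB in drive 5; 12 GB remain.
Put 41 GB in drive 6; 23 GB remain.
Put 56 GB in drive 7; 8 GB remain.
Put 35 GB in drive 1; 0 GB remain.
Put 56 GB in drive 8; 8 GB remain.
Final drives: [29,35] [61] [36,18] [43] [52] [41] [56] [56].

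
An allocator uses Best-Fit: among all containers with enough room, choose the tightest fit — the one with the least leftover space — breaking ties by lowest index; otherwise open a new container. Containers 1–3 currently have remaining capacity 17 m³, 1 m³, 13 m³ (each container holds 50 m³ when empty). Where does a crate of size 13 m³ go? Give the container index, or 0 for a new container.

Containers with room: container 1 (17 m³), container 3 (13 m³).
Tightest fit is container 3 with 13 m³ free.

3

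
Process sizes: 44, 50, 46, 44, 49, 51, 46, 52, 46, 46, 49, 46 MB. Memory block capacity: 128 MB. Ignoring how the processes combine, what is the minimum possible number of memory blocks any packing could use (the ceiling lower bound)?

5

Total size = 44 + 50 + 46 + 44 + 49 + 51 + 46 + 52 + 46 + 46 + 49 + 46 = 569 MB.
⌈569 / 128⌉ = 5.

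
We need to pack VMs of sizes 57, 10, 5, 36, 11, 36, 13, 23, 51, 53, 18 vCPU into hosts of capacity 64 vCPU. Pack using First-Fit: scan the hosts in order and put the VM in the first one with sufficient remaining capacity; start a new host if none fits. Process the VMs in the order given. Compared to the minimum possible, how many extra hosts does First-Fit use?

First-Fit: [57,5] [10,36,11] [36,13] [23,18] [51] [53] → 6 hosts.
Total size 313 vCPU; any packing needs at least ⌈313/64⌉ = 5 hosts.
An optimal packing achieves that bound: [57,5] [53,11] [51,13] [36,23] [36,18,10] → 5 hosts.
Excess: 6 − 5 = 1.

1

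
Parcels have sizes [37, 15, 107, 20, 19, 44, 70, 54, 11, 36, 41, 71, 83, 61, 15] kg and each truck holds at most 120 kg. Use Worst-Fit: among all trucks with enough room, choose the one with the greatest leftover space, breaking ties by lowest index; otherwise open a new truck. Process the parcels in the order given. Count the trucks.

7 trucks

Put 37 kg in truck 1; 83 kg remain.
Put 15 kg in truck 1; 68 kg remain.
Put 107 kg in truck 2; 13 kg remain.
Put 20 kg in truck 1; 48 kg remain.
Put 19 kg in truck 1; 29 kg remain.
Put 44 kg in truck 3; 76 kg remain.
Put 70 kg in truck 3; 6 kg remain.
Put 54 kg in truck 4; 66 kg remain.
Put 11 kg in truck 4; 55 kg remain.
Put 36 kg in truck 4; 19 kg remain.
Put 41 kg in truck 5; 79 kg remain.
Put 71 kg in truck 5; 8 kg remain.
Put 83 kg in truck 6; 37 kg remain.
Put 61 kg in truck 7; 59 kg remain.
Put 15 kg in truck 7; 44 kg remain.
Final trucks: [37,15,20,19] [107] [44,70] [54,11,36] [41,71] [83] [61,15].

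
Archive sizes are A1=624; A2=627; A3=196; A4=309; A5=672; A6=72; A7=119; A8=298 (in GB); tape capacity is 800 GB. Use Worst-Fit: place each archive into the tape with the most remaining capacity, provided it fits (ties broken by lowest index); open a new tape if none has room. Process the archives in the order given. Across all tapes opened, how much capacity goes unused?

1083

A1 (624 GB) → tape 1 (remaining 176 GB)
A2 (627 GB) → tape 2 (remaining 173 GB)
A3 (196 GB) → tape 3 (remaining 604 GB)
A4 (309 GB) → tape 3 (remaining 295 GB)
A5 (672 GB) → tape 4 (remaining 128 GB)
A6 (72 GB) → tape 3 (remaining 223 GB)
A7 (119 GB) → tape 3 (remaining 104 GB)
A8 (298 GB) → tape 5 (remaining 502 GB)
5 tapes × 800 GB = 4000 GB; used 2917 GB; unused 1083 GB.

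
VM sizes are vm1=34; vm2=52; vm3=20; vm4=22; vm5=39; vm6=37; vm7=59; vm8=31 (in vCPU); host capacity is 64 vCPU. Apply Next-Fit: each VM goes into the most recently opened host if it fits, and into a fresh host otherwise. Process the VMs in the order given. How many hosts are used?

7

vm1 (34 vCPU) → host 1 (remaining 30 vCPU)
vm2 (52 vCPU) → host 2 (remaining 12 vCPU)
vm3 (20 vCPU) → host 3 (remaining 44 vCPU)
vm4 (22 vCPU) → host 3 (remaining 22 vCPU)
vm5 (39 vCPU) → host 4 (remaining 25 vCPU)
vm6 (37 vCPU) → host 5 (remaining 27 vCPU)
vm7 (59 vCPU) → host 6 (remaining 5 vCPU)
vm8 (31 vCPU) → host 7 (remaining 33 vCPU)
Final hosts: [34] [52] [20,22] [39] [37] [59] [31].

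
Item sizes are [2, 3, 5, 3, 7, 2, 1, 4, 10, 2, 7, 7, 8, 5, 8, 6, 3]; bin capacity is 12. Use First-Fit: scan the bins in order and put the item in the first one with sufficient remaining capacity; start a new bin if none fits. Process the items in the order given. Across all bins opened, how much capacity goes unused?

25

Put 2 in bin 1; 10 remain.
Put 3 in bin 1; 7 remain.
Put 5 in bin 1; 2 remain.
Put 3 in bin 2; 9 remain.
Put 7 in bin 2; 2 remain.
Put 2 in bin 1; 0 remain.
Put 1 in bin 2; 1 remain.
Put 4 in bin 3; 8 remain.
Put 10 in bin 4; 2 remain.
Put 2 in bin 3; 6 remain.
Put 7 in bin 5; 5 remain.
Put 7 in bin 6; 5 remain.
Put 8 in bin 7; 4 remain.
Put 5 in bin 3; 1 remain.
Put 8 in bin 8; 4 remain.
Put 6 in bin 9; 6 remain.
Put 3 in bin 5; 2 remain.
9 bins × 12 = 108; used 83; unused 25.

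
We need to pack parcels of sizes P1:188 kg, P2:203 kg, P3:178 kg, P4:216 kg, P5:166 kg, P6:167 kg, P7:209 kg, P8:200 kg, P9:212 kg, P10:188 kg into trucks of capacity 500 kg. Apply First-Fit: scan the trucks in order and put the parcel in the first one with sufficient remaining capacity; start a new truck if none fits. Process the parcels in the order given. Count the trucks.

5

truck 1: place P1 (188 kg), 312 kg left
truck 1: place P2 (203 kg), 109 kg left
truck 2: place P3 (178 kg), 322 kg left
truck 2: place P4 (216 kg), 106 kg left
truck 3: place P5 (166 kg), 334 kg left
truck 3: place P6 (167 kg), 167 kg left
truck 4: place P7 (209 kg), 291 kg left
truck 4: place P8 (200 kg), 91 kg left
truck 5: place P9 (212 kg), 288 kg left
truck 5: place P10 (188 kg), 100 kg left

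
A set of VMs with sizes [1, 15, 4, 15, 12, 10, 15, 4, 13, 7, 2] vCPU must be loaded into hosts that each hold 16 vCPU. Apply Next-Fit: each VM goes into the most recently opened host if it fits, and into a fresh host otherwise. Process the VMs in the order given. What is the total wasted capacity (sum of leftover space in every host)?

46

1 vCPU → host 1 (remaining 15 vCPU)
15 vCPU → host 1 (remaining 0 vCPU)
4 vCPU → host 2 (remaining 12 vCPU)
15 vCPU → host 3 (remaining 1 vCPU)
12 vCPU → host 4 (remaining 4 vCPU)
10 vCPU → host 5 (remaining 6 vCPU)
15 vCPU → host 6 (remaining 1 vCPU)
4 vCPU → host 7 (remaining 12 vCPU)
13 vCPU → host 8 (remaining 3 vCPU)
7 vCPU → host 9 (remaining 9 vCPU)
2 vCPU → host 9 (remaining 7 vCPU)
9 hosts × 16 vCPU = 144 vCPU; used 98 vCPU; unused 46 vCPU.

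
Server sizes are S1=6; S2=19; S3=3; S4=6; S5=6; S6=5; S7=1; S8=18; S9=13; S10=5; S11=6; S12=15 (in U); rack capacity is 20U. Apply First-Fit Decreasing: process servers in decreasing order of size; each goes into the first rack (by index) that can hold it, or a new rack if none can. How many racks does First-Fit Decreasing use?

Sorted descending: 19, 18, 15, 13, 6, 6, 6, 6, 5, 5, 3, 1.
rack 1: place 19U, 1U left
rack 2: place 18U, 2U left
rack 3: place 15U, 5U left
rack 4: place 13U, 7U left
rack 4: place 6U, 1U left
rack 5: place 6U, 14U left
rack 5: place 6U, 8U left
rack 5: place 6U, 2U left
rack 3: place 5U, 0U left
rack 6: place 5U, 15U left
rack 6: place 3U, 12U left
rack 1: place 1U, 0U left
Final racks: [19,1] [18] [15,5] [13,6] [6,6,6] [5,3].

6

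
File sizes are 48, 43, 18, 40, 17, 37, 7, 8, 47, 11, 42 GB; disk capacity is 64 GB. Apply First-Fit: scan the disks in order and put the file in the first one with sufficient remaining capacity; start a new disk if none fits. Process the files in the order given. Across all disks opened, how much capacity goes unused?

66

Put 48 GB in disk 1; 16 GB remain.
Put 43 GB in disk 2; 21 GB remain.
Put 18 GB in disk 2; 3 GB remain.
Put 40 GB in disk 3; 24 GB remain.
Put 17 GB in disk 3; 7 GB remain.
Put 37 GB in disk 4; 27 GB remain.
Put 7 GB in disk 1; 9 GB remain.
Put 8 GB in disk 1; 1 GB remain.
Put 47 GB in disk 5; 17 GB remain.
Put 11 GB in disk 4; 16 GB remain.
Put 42 GB in disk 6; 22 GB remain.
6 disks × 64 GB = 384 GB; used 318 GB; unused 66 GB.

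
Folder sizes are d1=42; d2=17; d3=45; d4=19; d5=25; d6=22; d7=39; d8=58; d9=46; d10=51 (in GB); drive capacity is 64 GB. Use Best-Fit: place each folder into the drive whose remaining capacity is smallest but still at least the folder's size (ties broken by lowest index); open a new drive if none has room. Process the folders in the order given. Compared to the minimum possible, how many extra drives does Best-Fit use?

1

Best-Fit: [42,17] [45,19] [25,22] [39] [58] [46] [51] → 7 drives.
Total size 364 GB; any packing needs at least ⌈364/64⌉ = 6 drives.
An optimal packing achieves that bound: [58] [51] [46,17] [45,19] [42,22] [39,25] → 6 drives.
Excess: 7 − 6 = 1.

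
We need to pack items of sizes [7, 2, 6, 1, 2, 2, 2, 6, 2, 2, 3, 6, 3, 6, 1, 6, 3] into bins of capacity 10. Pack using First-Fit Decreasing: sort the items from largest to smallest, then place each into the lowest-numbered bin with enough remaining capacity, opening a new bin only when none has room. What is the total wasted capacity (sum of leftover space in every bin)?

0

Sorted descending: 7, 6, 6, 6, 6, 6, 3, 3, 3, 2, 2, 2, 2, 2, 2, 1, 1.
Put 7 in bin 1; 3 remain.
Put 6 in bin 2; 4 remain.
Put 6 in bin 3; 4 remain.
Put 6 in bin 4; 4 remain.
Put 6 in bin 5; 4 remain.
Put 6 in bin 6; 4 remain.
Put 3 in bin 1; 0 remain.
Put 3 in bin 2; 1 remain.
Put 3 in bin 3; 1 remain.
Put 2 in bin 4; 2 remain.
Put 2 in bin 4; 0 remain.
Put 2 in bin 5; 2 remain.
Put 2 in bin 5; 0 remain.
Put 2 in bin 6; 2 remain.
Put 2 in bin 6; 0 remain.
Put 1 in bin 2; 0 remain.
Put 1 in bin 3; 0 remain.
6 bins × 10 = 60; used 60; unused 0.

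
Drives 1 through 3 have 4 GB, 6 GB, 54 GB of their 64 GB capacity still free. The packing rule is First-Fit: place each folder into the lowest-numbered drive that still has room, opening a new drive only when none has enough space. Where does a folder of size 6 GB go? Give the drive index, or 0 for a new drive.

2

Drives with room: drive 2 (6 GB), drive 3 (54 GB).
The first with room is drive 2.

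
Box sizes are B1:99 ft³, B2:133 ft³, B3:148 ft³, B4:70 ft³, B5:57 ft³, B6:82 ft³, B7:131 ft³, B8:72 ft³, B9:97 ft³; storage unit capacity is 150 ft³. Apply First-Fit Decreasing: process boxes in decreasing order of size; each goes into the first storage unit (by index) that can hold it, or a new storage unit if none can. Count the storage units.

7

Sorted descending: 148, 133, 131, 99, 97, 82, 72, 70, 57.
148 ft³ → storage unit 1 (remaining 2 ft³)
133 ft³ → storage unit 2 (remaining 17 ft³)
131 ft³ → storage unit 3 (remaining 19 ft³)
99 ft³ → storage unit 4 (remaining 51 ft³)
97 ft³ → storage unit 5 (remaining 53 ft³)
82 ft³ → storage unit 6 (remaining 68 ft³)
72 ft³ → storage unit 7 (remaining 78 ft³)
70 ft³ → storage unit 7 (remaining 8 ft³)
57 ft³ → storage unit 6 (remaining 11 ft³)
Final storage units: [148] [133] [131] [99] [97] [82,57] [72,70].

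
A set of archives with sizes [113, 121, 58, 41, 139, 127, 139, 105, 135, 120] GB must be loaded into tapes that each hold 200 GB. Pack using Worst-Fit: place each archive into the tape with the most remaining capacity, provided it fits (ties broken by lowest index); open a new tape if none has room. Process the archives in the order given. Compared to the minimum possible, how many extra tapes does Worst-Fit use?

0

Worst-Fit: [113,58] [121,41] [139] [127] [139] [105] [135] [120] → 8 tapes.
8 archives exceed 100 GB (half the capacity), and no two of those can share a tape, so at least 8 tapes are needed.
So 8 is already optimal.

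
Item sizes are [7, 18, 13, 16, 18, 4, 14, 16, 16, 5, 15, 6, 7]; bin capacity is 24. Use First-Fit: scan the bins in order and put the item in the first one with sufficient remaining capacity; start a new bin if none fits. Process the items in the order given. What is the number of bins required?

Put 7 in bin 1; 17 remain.
Put 18 in bin 2; 6 remain.
Put 13 in bin 1; 4 remain.
Put 16 in bin 3; 8 remain.
Put 18 in bin 4; 6 remain.
Put 4 in bin 1; 0 remain.
Put 14 in bin 5; 10 remain.
Put 16 in bin 6; 8 remain.
Put 16 in bin 7; 8 remain.
Put 5 in bin 2; 1 remain.
Put 15 in bin 8; 9 remain.
Put 6 in bin 3; 2 remain.
Put 7 in bin 5; 3 remain.

8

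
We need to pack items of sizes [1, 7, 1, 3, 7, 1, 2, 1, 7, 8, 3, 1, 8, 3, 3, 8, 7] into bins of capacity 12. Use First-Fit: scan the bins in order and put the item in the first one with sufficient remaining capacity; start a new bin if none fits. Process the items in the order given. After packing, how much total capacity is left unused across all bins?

13

Put 1 in bin 1; 11 remain.
Put 7 in bin 1; 4 remain.
Put 1 in bin 1; 3 remain.
Put 3 in bin 1; 0 remain.
Put 7 in bin 2; 5 remain.
Put 1 in bin 2; 4 remain.
Put 2 in bin 2; 2 remain.
Put 1 in bin 2; 1 remain.
Put 7 in bin 3; 5 remain.
Put 8 in bin 4; 4 remain.
Put 3 in bin 3; 2 remain.
Put 1 in bin 2; 0 remain.
Put 8 in bin 5; 4 remain.
Put 3 in bin 4; 1 remain.
Put 3 in bin 5; 1 remain.
Put 8 in bin 6; 4 remain.
Put 7 in bin 7; 5 remain.
7 bins × 12 = 84; used 71; unused 13.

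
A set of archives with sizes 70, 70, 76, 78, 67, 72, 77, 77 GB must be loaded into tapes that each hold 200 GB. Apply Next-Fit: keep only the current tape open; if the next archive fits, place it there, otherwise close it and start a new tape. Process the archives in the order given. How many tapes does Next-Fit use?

4

Put 70 GB in tape 1; 130 GB remain.
Put 70 GB in tape 1; 60 GB remain.
Put 76 GB in tape 2; 124 GB remain.
Put 78 GB in tape 2; 46 GB remain.
Put 67 GB in tape 3; 133 GB remain.
Put 72 GB in tape 3; 61 GB remain.
Put 77 GB in tape 4; 123 GB remain.
Put 77 GB in tape 4; 46 GB remain.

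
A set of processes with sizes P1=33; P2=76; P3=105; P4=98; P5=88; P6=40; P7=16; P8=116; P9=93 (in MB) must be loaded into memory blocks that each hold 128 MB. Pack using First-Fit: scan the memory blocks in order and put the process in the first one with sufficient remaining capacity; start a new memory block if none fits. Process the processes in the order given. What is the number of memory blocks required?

memory block 1: place P1 (33 MB), 95 MB left
memory block 1: place P2 (76 MB), 19 MB left
memory block 2: place P3 (105 MB), 23 MB left
memory block 3: place P4 (98 MB), 30 MB left
memory block 4: place P5 (88 MB), 40 MB left
memory block 4: place P6 (40 MB), 0 MB left
memory block 1: place P7 (16 MB), 3 MB left
memory block 5: place P8 (116 MB), 12 MB left
memory block 6: place P9 (93 MB), 35 MB left

6 memory blocks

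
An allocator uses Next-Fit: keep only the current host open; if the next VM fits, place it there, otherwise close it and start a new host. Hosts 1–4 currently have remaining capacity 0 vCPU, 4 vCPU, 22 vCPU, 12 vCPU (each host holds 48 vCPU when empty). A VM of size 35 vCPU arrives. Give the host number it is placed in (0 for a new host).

Next-Fit only looks at host 4, which has 12 vCPU free.
35 vCPU does not fit, so a new host is opened.

0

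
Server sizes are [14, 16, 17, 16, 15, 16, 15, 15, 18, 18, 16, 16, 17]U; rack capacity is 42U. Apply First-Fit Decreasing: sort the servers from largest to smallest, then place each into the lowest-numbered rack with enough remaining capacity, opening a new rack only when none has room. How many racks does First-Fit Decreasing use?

Sorted descending: 18, 18, 17, 17, 16, 16, 16, 16, 16, 15, 15, 15, 14.
18U → rack 1 (remaining 24U)
18U → rack 1 (remaining 6U)
17U → rack 2 (remaining 25U)
17U → rack 2 (remaining 8U)
16U → rack 3 (remaining 26U)
16U → rack 3 (remaining 10U)
16U → rack 4 (remaining 26U)
16U → rack 4 (remaining 10U)
16U → rack 5 (remaining 26U)
15U → rack 5 (remaining 11U)
15U → rack 6 (remaining 27U)
15U → rack 6 (remaining 12U)
14U → rack 7 (remaining 28U)

7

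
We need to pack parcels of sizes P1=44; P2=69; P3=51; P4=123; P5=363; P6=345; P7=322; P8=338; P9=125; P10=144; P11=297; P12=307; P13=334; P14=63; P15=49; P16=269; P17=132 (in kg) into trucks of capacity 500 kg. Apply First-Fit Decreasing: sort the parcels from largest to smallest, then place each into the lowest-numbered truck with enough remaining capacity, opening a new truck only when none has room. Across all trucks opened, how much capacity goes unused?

625

Sorted descending: 363, 345, 338, 334, 322, 307, 297, 269, 144, 132, 125, 123, 69, 63, 51, 49, 44.
363 kg → truck 1 (remaining 137 kg)
345 kg → truck 2 (remaining 155 kg)
338 kg → truck 3 (remaining 162 kg)
334 kg → truck 4 (remaining 166 kg)
322 kg → truck 5 (remaining 178 kg)
307 kg → truck 6 (remaining 193 kg)
297 kg → truck 7 (remaining 203 kg)
269 kg → truck 8 (remaining 231 kg)
144 kg → truck 2 (remaining 11 kg)
132 kg → truck 1 (remaining 5 kg)
125 kg → truck 3 (remaining 37 kg)
123 kg → truck 4 (remaining 43 kg)
69 kg → truck 5 (remaining 109 kg)
63 kg → truck 5 (remaining 46 kg)
51 kg → truck 6 (remaining 142 kg)
49 kg → truck 6 (remaining 93 kg)
44 kg → truck 5 (remaining 2 kg)
8 trucks × 500 kg = 4000 kg; used 3375 kg; unused 625 kg.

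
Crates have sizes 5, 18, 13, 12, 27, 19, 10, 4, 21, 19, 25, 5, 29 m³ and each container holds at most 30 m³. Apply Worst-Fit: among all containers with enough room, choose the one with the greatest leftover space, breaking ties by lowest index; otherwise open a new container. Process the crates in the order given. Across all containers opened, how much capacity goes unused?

container 1: place 5 m³, 25 m³ left
container 1: place 18 m³, 7 m³ left
container 2: place 13 m³, 17 m³ left
container 2: place 12 m³, 5 m³ left
container 3: place 27 m³, 3 m³ left
container 4: place 19 m³, 11 m³ left
container 4: place 10 m³, 1 m³ left
container 1: place 4 m³, 3 m³ left
container 5: place 21 m³, 9 m³ left
container 6: place 19 m³, 11 m³ left
container 7: place 25 m³, 5 m³ left
container 6: place 5 m³, 6 m³ left
container 8: place 29 m³, 1 m³ left
8 containers × 30 m³ = 240 m³; used 207 m³; unused 33 m³.

33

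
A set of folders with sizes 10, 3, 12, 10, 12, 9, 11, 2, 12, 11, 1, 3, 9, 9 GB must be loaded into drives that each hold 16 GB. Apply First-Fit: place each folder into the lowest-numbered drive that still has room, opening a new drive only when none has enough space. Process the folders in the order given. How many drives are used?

10

drive 1: place 10 GB, 6 GB left
drive 1: place 3 GB, 3 GB left
drive 2: place 12 GB, 4 GB left
drive 3: place 10 GB, 6 GB left
drive 4: place 12 GB, 4 GB left
drive 5: place 9 GB, 7 GB left
drive 6: place 11 GB, 5 GB left
drive 1: place 2 GB, 1 GB left
drive 7: place 12 GB, 4 GB left
drive 8: place 11 GB, 5 GB left
drive 1: place 1 GB, 0 GB left
drive 2: place 3 GB, 1 GB left
drive 9: place 9 GB, 7 GB left
drive 10: place 9 GB, 7 GB left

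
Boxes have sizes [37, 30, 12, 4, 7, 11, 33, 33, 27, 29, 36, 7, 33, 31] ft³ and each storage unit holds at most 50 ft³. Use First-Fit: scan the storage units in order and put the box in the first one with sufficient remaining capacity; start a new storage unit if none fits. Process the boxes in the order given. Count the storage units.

9

Put 37 ft³ in storage unit 1; 13 ft³ remain.
Put 30 ft³ in storage unit 2; 20 ft³ remain.
Put 12 ft³ in storage unit 1; 1 ft³ remain.
Put 4 ft³ in storage unit 2; 16 ft³ remain.
Put 7 ft³ in storage unit 2; 9 ft³ remain.
Put 11 ft³ in storage unit 3; 39 ft³ remain.
Put 33 ft³ in storage unit 3; 6 ft³ remain.
Put 33 ft³ in storage unit 4; 17 ft³ remain.
Put 27 ft³ in storage unit 5; 23 ft³ remain.
Put 29 ft³ in storage unit 6; 21 ft³ remain.
Put 36 ft³ in storage unit 7; 14 ft³ remain.
Put 7 ft³ in storage unit 2; 2 ft³ remain.
Put 33 ft³ in storage unit 8; 17 ft³ remain.
Put 31 ft³ in storage unit 9; 19 ft³ remain.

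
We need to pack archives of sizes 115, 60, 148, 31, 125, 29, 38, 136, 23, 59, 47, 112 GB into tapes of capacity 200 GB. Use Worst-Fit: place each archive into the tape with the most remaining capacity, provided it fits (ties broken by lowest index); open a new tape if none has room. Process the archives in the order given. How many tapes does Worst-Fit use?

6

Put 115 GB in tape 1; 85 GB remain.
Put 60 GB in tape 1; 25 GB remain.
Put 148 GB in tape 2; 52 GB remain.
Put 31 GB in tape 2; 21 GB remain.
Put 125 GB in tape 3; 75 GB remain.
Put 29 GB in tape 3; 46 GB remain.
Put 38 GB in tape 3; 8 GB remain.
Put 136 GB in tape 4; 64 GB remain.
Put 23 GB in tape 4; 41 GB remain.
Put 59 GB in tape 5; 141 GB remain.
Put 47 GB in tape 5; 94 GB remain.
Put 112 GB in tape 6; 88 GB remain.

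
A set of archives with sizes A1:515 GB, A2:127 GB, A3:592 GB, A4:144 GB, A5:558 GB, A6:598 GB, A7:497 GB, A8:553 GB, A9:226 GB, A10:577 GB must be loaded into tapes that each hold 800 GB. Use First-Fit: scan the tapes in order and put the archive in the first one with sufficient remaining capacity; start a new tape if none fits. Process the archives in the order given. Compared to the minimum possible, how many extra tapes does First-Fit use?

0

First-Fit: [515,127,144] [592] [558,226] [598] [497] [553] [577] → 7 tapes.
7 archives exceed 400 GB (half the capacity), and no two of those can share a tape, so at least 7 tapes are needed.
So 7 is already optimal.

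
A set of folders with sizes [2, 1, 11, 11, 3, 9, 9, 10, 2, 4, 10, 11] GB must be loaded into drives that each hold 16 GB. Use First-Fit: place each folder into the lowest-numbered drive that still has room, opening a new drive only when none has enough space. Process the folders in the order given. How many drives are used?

7

2 GB → drive 1 (remaining 14 GB)
1 GB → drive 1 (remaining 13 GB)
11 GB → drive 1 (remaining 2 GB)
11 GB → drive 2 (remaining 5 GB)
3 GB → drive 2 (remaining 2 GB)
9 GB → drive 3 (remaining 7 GB)
9 GB → drive 4 (remaining 7 GB)
10 GB → drive 5 (remaining 6 GB)
2 GB → drive 1 (remaining 0 GB)
4 GB → drive 3 (remaining 3 GB)
10 GB → drive 6 (remaining 6 GB)
11 GB → drive 7 (remaining 5 GB)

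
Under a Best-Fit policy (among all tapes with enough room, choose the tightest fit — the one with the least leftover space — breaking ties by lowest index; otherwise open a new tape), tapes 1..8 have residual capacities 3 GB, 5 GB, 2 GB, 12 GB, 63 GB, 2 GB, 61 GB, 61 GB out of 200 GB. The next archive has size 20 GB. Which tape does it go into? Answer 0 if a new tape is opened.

Tapes with room: tape 5 (63 GB), tape 7 (61 GB), tape 8 (61 GB).
Tightest fit is tape 7 with 61 GB free.

7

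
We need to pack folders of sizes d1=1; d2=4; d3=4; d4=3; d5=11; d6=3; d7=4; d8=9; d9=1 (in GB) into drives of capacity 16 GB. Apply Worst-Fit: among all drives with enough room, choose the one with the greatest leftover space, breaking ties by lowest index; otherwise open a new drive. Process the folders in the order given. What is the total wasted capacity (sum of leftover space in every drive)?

8

Put d1 (1 GB) in drive 1; 15 GB remain.
Put d2 (4 GB) in drive 1; 11 GB remain.
Put d3 (4 GB) in drive 1; 7 GB remain.
Put d4 (3 GB) in drive 1; 4 GB remain.
Put d5 (11 GB) in drive 2; 5 GB remain.
Put d6 (3 GB) in drive 2; 2 GB remain.
Put d7 (4 GB) in drive 1; 0 GB remain.
Put d8 (9 GB) in drive 3; 7 GB remain.
Put d9 (1 GB) in drive 3; 6 GB remain.
3 drives × 16 GB = 48 GB; used 40 GB; unused 8 GB.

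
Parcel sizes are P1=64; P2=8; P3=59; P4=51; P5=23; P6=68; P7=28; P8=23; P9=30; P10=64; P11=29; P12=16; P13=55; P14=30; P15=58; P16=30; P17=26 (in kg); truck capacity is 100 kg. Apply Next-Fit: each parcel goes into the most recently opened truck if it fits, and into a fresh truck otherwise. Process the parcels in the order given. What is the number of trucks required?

9 trucks

P1 (64 kg) → truck 1 (remaining 36 kg)
P2 (8 kg) → truck 1 (remaining 28 kg)
P3 (59 kg) → truck 2 (remaining 41 kg)
P4 (51 kg) → truck 3 (remaining 49 kg)
P5 (23 kg) → truck 3 (remaining 26 kg)
P6 (68 kg) → truck 4 (remaining 32 kg)
P7 (28 kg) → truck 4 (remaining 4 kg)
P8 (23 kg) → truck 5 (remaining 77 kg)
P9 (30 kg) → truck 5 (remaining 47 kg)
P10 (64 kg) → truck 6 (remaining 36 kg)
P11 (29 kg) → truck 6 (remaining 7 kg)
P12 (16 kg) → truck 7 (remaining 84 kg)
P13 (55 kg) → truck 7 (remaining 29 kg)
P14 (30 kg) → truck 8 (remaining 70 kg)
P15 (58 kg) → truck 8 (remaining 12 kg)
P16 (30 kg) → truck 9 (remaining 70 kg)
P17 (26 kg) → truck 9 (remaining 44 kg)
Final trucks: [64,8] [59] [51,23] [68,28] [23,30] [64,29] [16,55] [30,58] [30,26].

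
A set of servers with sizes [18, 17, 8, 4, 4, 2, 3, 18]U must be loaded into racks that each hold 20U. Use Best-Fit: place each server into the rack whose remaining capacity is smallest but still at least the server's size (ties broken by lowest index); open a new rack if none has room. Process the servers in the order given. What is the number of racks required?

18U → rack 1 (remaining 2U)
17U → rack 2 (remaining 3U)
8U → rack 3 (remaining 12U)
4U → rack 3 (remaining 8U)
4U → rack 3 (remaining 4U)
2U → rack 1 (remaining 0U)
3U → rack 2 (remaining 0U)
18U → rack 4 (remaining 2U)
Final racks: [18,2] [17,3] [8,4,4] [18].

4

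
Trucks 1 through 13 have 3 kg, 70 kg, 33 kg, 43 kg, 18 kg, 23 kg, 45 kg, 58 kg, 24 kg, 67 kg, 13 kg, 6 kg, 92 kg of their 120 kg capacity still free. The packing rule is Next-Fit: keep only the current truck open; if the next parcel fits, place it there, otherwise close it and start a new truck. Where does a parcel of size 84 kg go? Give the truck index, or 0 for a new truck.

Next-Fit only looks at truck 13, which has 92 kg free.
84 kg fits there.

13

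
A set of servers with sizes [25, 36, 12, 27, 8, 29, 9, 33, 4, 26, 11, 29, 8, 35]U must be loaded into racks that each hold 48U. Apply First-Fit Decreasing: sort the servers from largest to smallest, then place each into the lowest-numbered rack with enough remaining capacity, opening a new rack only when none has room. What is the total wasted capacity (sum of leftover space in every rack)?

Sorted descending: 36, 35, 33, 29, 29, 27, 26, 25, 12, 11, 9, 8, 8, 4.
36U → rack 1 (remaining 12U)
35U → rack 2 (remaining 13U)
33U → rack 3 (remaining 15U)
29U → rack 4 (remaining 19U)
29U → rack 5 (remaining 19U)
27U → rack 6 (remaining 21U)
26U → rack 7 (remaining 22U)
25U → rack 8 (remaining 23U)
12U → rack 1 (remaining 0U)
11U → rack 2 (remaining 2U)
9U → rack 3 (remaining 6U)
8U → rack 4 (remaining 11U)
8U → rack 4 (remaining 3U)
4U → rack 3 (remaining 2U)
8 racks × 48U = 384U; used 292U; unused 92U.

92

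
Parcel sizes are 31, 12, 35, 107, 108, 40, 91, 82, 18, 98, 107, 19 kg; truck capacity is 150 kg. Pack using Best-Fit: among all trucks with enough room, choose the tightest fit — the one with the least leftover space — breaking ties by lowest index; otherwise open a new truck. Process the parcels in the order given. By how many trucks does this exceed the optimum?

Best-Fit: [31,12,35] [107,18,19] [108,40] [91] [82] [98] [107] → 7 trucks.
6 parcels exceed 75 kg (half the capacity), and no two of those can share a truck, so at least 6 trucks are needed.
An optimal packing achieves that bound: [108,40] [107,35] [107,31,12] [98,19,18] [91] [82] → 6 trucks.
Excess: 7 − 6 = 1.

1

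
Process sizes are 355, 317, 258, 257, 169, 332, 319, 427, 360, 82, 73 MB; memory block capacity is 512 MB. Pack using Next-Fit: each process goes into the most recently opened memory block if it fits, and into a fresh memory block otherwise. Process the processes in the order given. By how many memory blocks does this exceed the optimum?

1

Next-Fit: [355] [317] [258] [257,169] [332] [319] [427] [360,82] [73] → 9 memory blocks.
8 processes exceed 256 MB (half the capacity), and no two of those can share a memory block, so at least 8 memory blocks are needed.
An optimal packing achieves that bound: [427,82] [360,73] [355] [332,169] [319] [317] [258] [257] → 8 memory blocks.
Excess: 9 − 8 = 1.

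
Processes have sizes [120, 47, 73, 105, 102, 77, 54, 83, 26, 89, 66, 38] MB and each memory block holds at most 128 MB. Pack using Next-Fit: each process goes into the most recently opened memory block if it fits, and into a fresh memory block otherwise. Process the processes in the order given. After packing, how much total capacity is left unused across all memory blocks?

272

memory block 1: place 120 MB, 8 MB left
memory block 2: place 47 MB, 81 MB left
memory block 2: place 73 MB, 8 MB left
memory block 3: place 105 MB, 23 MB left
memory block 4: place 102 MB, 26 MB left
memory block 5: place 77 MB, 51 MB left
memory block 6: place 54 MB, 74 MB left
memory block 7: place 83 MB, 45 MB left
memory block 7: place 26 MB, 19 MB left
memory block 8: place 89 MB, 39 MB left
memory block 9: place 66 MB, 62 MB left
memory block 9: place 38 MB, 24 MB left
9 memory blocks × 128 MB = 1152 MB; used 880 MB; unused 272 MB.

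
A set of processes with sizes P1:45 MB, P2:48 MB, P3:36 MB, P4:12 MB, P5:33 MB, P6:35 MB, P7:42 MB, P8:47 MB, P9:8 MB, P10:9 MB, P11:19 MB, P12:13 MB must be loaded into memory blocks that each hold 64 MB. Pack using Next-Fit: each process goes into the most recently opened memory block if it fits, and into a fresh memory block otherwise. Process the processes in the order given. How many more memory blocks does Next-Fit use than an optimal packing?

1

Next-Fit: [45] [48] [36,12] [33] [35] [42] [47,8,9] [19,13] → 8 memory blocks.
7 processes exceed 32 MB (half the capacity), and no two of those can share a memory block, so at least 7 memory blocks are needed.
An optimal packing achieves that bound: [48,13] [47,12] [45,19] [42,9,8] [36] [35] [33] → 7 memory blocks.
Excess: 8 − 7 = 1.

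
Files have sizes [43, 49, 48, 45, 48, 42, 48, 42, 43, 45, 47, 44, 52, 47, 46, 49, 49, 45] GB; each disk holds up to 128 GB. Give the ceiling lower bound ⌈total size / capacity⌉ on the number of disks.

7 disks

Total size = 43 + 49 + 48 + 45 + 48 + 42 + 48 + 42 + 43 + 45 + 47 + 44 + 52 + 47 + 46 + 49 + 49 + 45 = 832 GB.
⌈832 / 128⌉ = 7.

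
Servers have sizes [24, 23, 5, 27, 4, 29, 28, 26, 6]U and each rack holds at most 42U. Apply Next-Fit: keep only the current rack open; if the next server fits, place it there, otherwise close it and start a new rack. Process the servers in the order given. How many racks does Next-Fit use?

6

Put 24U in rack 1; 18U remain.
Put 23U in rack 2; 19U remain.
Put 5U in rack 2; 14U remain.
Put 27U in rack 3; 15U remain.
Put 4U in rack 3; 11U remain.
Put 29U in rack 4; 13U remain.
Put 28U in rack 5; 14U remain.
Put 26U in rack 6; 16U remain.
Put 6U in rack 6; 10U remain.
Final racks: [24] [23,5] [27,4] [29] [28] [26,6].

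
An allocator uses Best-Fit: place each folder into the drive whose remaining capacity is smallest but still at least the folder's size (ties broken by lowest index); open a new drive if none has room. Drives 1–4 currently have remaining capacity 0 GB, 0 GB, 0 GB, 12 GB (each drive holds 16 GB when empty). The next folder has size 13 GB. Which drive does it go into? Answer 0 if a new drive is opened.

No drive has ≥ 13 GB free, so a new drive is opened.

0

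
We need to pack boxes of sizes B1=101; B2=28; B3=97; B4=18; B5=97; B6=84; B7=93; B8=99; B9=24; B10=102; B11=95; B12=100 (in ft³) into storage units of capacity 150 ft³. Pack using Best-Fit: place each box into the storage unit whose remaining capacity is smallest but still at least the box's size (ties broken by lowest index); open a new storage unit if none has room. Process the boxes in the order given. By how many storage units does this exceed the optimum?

Best-Fit: [101,28,18] [97] [97] [84] [93] [99,24] [102] [95] [100] → 9 storage units.
9 boxes exceed 75 ft³ (half the capacity), and no two of those can share a storage unit, so at least 9 storage units are needed.
So 9 is already optimal.

0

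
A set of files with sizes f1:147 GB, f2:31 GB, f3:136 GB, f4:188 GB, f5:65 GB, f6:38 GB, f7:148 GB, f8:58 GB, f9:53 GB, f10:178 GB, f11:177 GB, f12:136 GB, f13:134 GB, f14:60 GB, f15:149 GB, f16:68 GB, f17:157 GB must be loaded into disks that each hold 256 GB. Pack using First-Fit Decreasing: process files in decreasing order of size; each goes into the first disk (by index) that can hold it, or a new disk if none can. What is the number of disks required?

10 disks

Sorted descending: 188, 178, 177, 157, 149, 148, 147, 136, 136, 134, 68, 65, 60, 58, 53, 38, 31.
Put 188 GB in disk 1; 68 GB remain.
Put 178 GB in disk 2; 78 GB remain.
Put 177 GB in disk 3; 79 GB remain.
Put 157 GB in disk 4; 99 GB remain.
Put 149 GB in disk 5; 107 GB remain.
Put 148 GB in disk 6; 108 GB remain.
Put 147 GB in disk 7; 109 GB remain.
Put 136 GB in disk 8; 120 GB remain.
Put 136 GB in disk 9; 120 GB remain.
Put 134 GB in disk 10; 122 GB remain.
Put 68 GB in disk 1; 0 GB remain.
Put 65 GB in disk 2; 13 GB remain.
Put 60 GB in disk 3; 19 GB remain.
Put 58 GB in disk 4; 41 GB remain.
Put 53 GB in disk 5; 54 GB remain.
Put 38 GB in disk 4; 3 GB remain.
Put 31 GB in disk 5; 23 GB remain.
Final disks: [188,68] [178,65] [177,60] [157,58,38] [149,53,31] [148] [147] [136] [136] [134].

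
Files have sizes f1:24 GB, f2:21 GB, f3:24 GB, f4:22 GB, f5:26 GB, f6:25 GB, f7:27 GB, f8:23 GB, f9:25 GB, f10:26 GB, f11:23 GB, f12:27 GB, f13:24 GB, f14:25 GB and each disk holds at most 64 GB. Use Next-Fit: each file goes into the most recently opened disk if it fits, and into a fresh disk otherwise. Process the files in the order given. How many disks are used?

f1 (24 GB) → disk 1 (remaining 40 GB)
f2 (21 GB) → disk 1 (remaining 19 GB)
f3 (24 GB) → disk 2 (remaining 40 GB)
f4 (22 GB) → disk 2 (remaining 18 GB)
f5 (26 GB) → disk 3 (remaining 38 GB)
f6 (25 GB) → disk 3 (remaining 13 GB)
f7 (27 GB) → disk 4 (remaining 37 GB)
f8 (23 GB) → disk 4 (remaining 14 GB)
f9 (25 GB) → disk 5 (remaining 39 GB)
f10 (26 GB) → disk 5 (remaining 13 GB)
f11 (23 GB) → disk 6 (remaining 41 GB)
f12 (27 GB) → disk 6 (remaining 14 GB)
f13 (24 GB) → disk 7 (remaining 40 GB)
f14 (25 GB) → disk 7 (remaining 15 GB)
Final disks: [24,21] [24,22] [26,25] [27,23] [25,26] [23,27] [24,25].

7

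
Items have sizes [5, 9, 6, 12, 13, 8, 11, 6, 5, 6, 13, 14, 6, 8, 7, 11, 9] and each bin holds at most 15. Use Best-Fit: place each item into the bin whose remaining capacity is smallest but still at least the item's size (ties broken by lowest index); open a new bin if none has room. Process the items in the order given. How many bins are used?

5 → bin 1 (remaining 10)
9 → bin 1 (remaining 1)
6 → bin 2 (remaining 9)
12 → bin 3 (remaining 3)
13 → bin 4 (remaining 2)
8 → bin 2 (remaining 1)
11 → bin 5 (remaining 4)
6 → bin 6 (remaining 9)
5 → bin 6 (remaining 4)
6 → bin 7 (remaining 9)
13 → bin 8 (remaining 2)
14 → bin 9 (remaining 1)
6 → bin 7 (remaining 3)
8 → bin 10 (remaining 7)
7 → bin 10 (remaining 0)
11 → bin 11 (remaining 4)
9 → bin 12 (remaining 6)

12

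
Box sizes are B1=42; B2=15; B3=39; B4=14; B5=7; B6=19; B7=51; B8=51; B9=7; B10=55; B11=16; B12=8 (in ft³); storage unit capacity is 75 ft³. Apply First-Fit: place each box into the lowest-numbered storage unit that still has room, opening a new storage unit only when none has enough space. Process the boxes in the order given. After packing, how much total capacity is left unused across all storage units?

storage unit 1: place B1 (42 ft³), 33 ft³ left
storage unit 1: place B2 (15 ft³), 18 ft³ left
storage unit 2: place B3 (39 ft³), 36 ft³ left
storage unit 1: place B4 (14 ft³), 4 ft³ left
storage unit 2: place B5 (7 ft³), 29 ft³ left
storage unit 2: place B6 (19 ft³), 10 ft³ left
storage unit 3: place B7 (51 ft³), 24 ft³ left
storage unit 4: place B8 (51 ft³), 24 ft³ left
storage unit 2: place B9 (7 ft³), 3 ft³ left
storage unit 5: place B10 (55 ft³), 20 ft³ left
storage unit 3: place B11 (16 ft³), 8 ft³ left
storage unit 3: place B12 (8 ft³), 0 ft³ left
5 storage units × 75 ft³ = 375 ft³; used 324 ft³; unused 51 ft³.

51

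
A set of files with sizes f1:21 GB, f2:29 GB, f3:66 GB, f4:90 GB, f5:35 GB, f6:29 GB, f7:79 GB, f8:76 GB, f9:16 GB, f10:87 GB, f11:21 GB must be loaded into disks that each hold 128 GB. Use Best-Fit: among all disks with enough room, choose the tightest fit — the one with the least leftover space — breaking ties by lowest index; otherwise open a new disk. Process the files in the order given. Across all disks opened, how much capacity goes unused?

Put f1 (21 GB) in disk 1; 107 GB remain.
Put f2 (29 GB) in disk 1; 78 GB remain.
Put f3 (66 GB) in disk 1; 12 GB remain.
Put f4 (90 GB) in disk 2; 38 GB remain.
Put f5 (35 GB) in disk 2; 3 GB remain.
Put f6 (29 GB) in disk 3; 99 GB remain.
Put f7 (79 GB) in disk 3; 20 GB remain.
Put f8 (76 GB) in disk 4; 52 GB remain.
Put f9 (16 GB) in disk 3; 4 GB remain.
Put f10 (87 GB) in disk 5; 41 GB remain.
Put f11 (21 GB) in disk 5; 20 GB remain.
5 disks × 128 GB = 640 GB; used 549 GB; unused 91 GB.

91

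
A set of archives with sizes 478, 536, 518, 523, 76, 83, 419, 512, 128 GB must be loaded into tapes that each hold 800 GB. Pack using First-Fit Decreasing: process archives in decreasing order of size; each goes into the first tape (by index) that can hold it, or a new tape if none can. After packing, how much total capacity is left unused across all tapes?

Sorted descending: 536, 523, 518, 512, 478, 419, 128, 83, 76.
536 GB → tape 1 (remaining 264 GB)
523 GB → tape 2 (remaining 277 GB)
518 GB → tape 3 (remaining 282 GB)
512 GB → tape 4 (remaining 288 GB)
478 GB → tape 5 (remaining 322 GB)
419 GB → tape 6 (remaining 381 GB)
128 GB → tape 1 (remaining 136 GB)
83 GB → tape 1 (remaining 53 GB)
76 GB → tape 2 (remaining 201 GB)
6 tapes × 800 GB = 4800 GB; used 3273 GB; unused 1527 GB.

1527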